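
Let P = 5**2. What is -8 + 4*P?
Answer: 92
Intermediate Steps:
P = 25
-8 + 4*P = -8 + 4*25 = -8 + 100 = 92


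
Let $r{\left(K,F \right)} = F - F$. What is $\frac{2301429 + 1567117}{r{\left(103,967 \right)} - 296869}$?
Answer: $- \frac{3868546}{296869} \approx -13.031$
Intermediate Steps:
$r{\left(K,F \right)} = 0$
$\frac{2301429 + 1567117}{r{\left(103,967 \right)} - 296869} = \frac{2301429 + 1567117}{0 - 296869} = \frac{3868546}{-296869} = 3868546 \left(- \frac{1}{296869}\right) = - \frac{3868546}{296869}$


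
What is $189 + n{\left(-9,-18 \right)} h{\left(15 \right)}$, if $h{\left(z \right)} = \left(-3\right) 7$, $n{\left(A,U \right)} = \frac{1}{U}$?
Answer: $\frac{1141}{6} \approx 190.17$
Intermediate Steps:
$h{\left(z \right)} = -21$
$189 + n{\left(-9,-18 \right)} h{\left(15 \right)} = 189 + \frac{1}{-18} \left(-21\right) = 189 - - \frac{7}{6} = 189 + \frac{7}{6} = \frac{1141}{6}$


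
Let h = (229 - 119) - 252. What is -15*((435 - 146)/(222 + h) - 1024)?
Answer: 244893/16 ≈ 15306.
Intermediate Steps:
h = -142 (h = 110 - 252 = -142)
-15*((435 - 146)/(222 + h) - 1024) = -15*((435 - 146)/(222 - 142) - 1024) = -15*(289/80 - 1024) = -15*(-81631/80) = 244893/16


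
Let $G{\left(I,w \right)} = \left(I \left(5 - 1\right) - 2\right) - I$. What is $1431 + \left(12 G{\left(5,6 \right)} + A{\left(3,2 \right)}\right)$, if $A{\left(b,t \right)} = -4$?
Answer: $1583$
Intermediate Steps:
$G{\left(I,w \right)} = -2 + 3 I$ ($G{\left(I,w \right)} = \left(I \left(5 - 1\right) - 2\right) - I = \left(I 4 - 2\right) - I = \left(4 I - 2\right) - I = \left(-2 + 4 I\right) - I = -2 + 3 I$)
$1431 + \left(12 G{\left(5,6 \right)} + A{\left(3,2 \right)}\right) = 1431 - \left(4 - 12 \left(-2 + 3 \cdot 5\right)\right) = 1431 - \left(4 - 12 \left(-2 + 15\right)\right) = 1431 + \left(12 \cdot 13 - 4\right) = 1431 + \left(156 - 4\right) = 1431 + 152 = 1583$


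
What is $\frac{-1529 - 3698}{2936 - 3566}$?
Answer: $\frac{5227}{630} \approx 8.2968$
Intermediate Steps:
$\frac{-1529 - 3698}{2936 - 3566} = - \frac{5227}{2936 - 3566} = - \frac{5227}{-630} = \left(-5227\right) \left(- \frac{1}{630}\right) = \frac{5227}{630}$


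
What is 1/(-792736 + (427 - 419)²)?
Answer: -1/792672 ≈ -1.2616e-6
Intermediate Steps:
1/(-792736 + (427 - 419)²) = 1/(-792736 + 8²) = 1/(-792736 + 64) = 1/(-792672) = -1/792672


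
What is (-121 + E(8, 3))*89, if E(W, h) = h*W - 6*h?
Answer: -10235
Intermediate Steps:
E(W, h) = -6*h + W*h (E(W, h) = W*h - 6*h = -6*h + W*h)
(-121 + E(8, 3))*89 = (-121 + 3*(-6 + 8))*89 = (-121 + 3*2)*89 = (-121 + 6)*89 = -115*89 = -10235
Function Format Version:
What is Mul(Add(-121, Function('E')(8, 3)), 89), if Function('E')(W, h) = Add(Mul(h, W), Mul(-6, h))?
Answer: -10235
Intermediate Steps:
Function('E')(W, h) = Add(Mul(-6, h), Mul(W, h)) (Function('E')(W, h) = Add(Mul(W, h), Mul(-6, h)) = Add(Mul(-6, h), Mul(W, h)))
Mul(Add(-121, Function('E')(8, 3)), 89) = Mul(Add(-121, Mul(3, Add(-6, 8))), 89) = Mul(Add(-121, Mul(3, 2)), 89) = Mul(Add(-121, 6), 89) = Mul(-115, 89) = -10235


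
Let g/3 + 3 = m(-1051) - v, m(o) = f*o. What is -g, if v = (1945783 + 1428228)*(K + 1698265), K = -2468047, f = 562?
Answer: -7791757034811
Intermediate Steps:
m(o) = 562*o
v = -2597252935602 (v = (1945783 + 1428228)*(-2468047 + 1698265) = 3374011*(-769782) = -2597252935602)
g = 7791757034811 (g = -9 + 3*(562*(-1051) - 1*(-2597252935602)) = -9 + 3*(-590662 + 2597252935602) = -9 + 3*2597252344940 = -9 + 7791757034820 = 7791757034811)
-g = -1*7791757034811 = -7791757034811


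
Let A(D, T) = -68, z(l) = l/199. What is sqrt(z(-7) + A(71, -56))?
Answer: I*sqrt(2694261)/199 ≈ 8.2483*I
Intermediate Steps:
z(l) = l/199 (z(l) = l*(1/199) = l/199)
sqrt(z(-7) + A(71, -56)) = sqrt((1/199)*(-7) - 68) = sqrt(-7/199 - 68) = sqrt(-13539/199) = I*sqrt(2694261)/199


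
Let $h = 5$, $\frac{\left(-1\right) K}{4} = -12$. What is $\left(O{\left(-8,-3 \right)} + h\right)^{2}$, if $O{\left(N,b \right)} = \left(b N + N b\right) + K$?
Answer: $10201$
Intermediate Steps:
$K = 48$ ($K = \left(-4\right) \left(-12\right) = 48$)
$O{\left(N,b \right)} = 48 + 2 N b$ ($O{\left(N,b \right)} = \left(b N + N b\right) + 48 = \left(N b + N b\right) + 48 = 2 N b + 48 = 48 + 2 N b$)
$\left(O{\left(-8,-3 \right)} + h\right)^{2} = \left(\left(48 + 2 \left(-8\right) \left(-3\right)\right) + 5\right)^{2} = \left(\left(48 + 48\right) + 5\right)^{2} = \left(96 + 5\right)^{2} = 101^{2} = 10201$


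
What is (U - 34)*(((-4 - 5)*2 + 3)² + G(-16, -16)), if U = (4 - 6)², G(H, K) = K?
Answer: -6270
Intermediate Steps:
U = 4 (U = (-2)² = 4)
(U - 34)*(((-4 - 5)*2 + 3)² + G(-16, -16)) = (4 - 34)*(((-4 - 5)*2 + 3)² - 16) = -30*((-9*2 + 3)² - 16) = -30*((-18 + 3)² - 16) = -30*((-15)² - 16) = -30*(225 - 16) = -30*209 = -6270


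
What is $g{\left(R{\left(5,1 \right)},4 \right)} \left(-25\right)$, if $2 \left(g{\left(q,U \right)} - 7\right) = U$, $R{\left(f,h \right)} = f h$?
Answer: $-225$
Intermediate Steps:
$g{\left(q,U \right)} = 7 + \frac{U}{2}$
$g{\left(R{\left(5,1 \right)},4 \right)} \left(-25\right) = \left(7 + \frac{1}{2} \cdot 4\right) \left(-25\right) = \left(7 + 2\right) \left(-25\right) = 9 \left(-25\right) = -225$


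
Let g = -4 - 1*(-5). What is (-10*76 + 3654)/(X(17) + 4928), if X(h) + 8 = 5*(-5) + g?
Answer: 1447/2448 ≈ 0.59109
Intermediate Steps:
g = 1 (g = -4 + 5 = 1)
X(h) = -32 (X(h) = -8 + (5*(-5) + 1) = -8 + (-25 + 1) = -8 - 24 = -32)
(-10*76 + 3654)/(X(17) + 4928) = (-10*76 + 3654)/(-32 + 4928) = (-760 + 3654)/4896 = 2894*(1/4896) = 1447/2448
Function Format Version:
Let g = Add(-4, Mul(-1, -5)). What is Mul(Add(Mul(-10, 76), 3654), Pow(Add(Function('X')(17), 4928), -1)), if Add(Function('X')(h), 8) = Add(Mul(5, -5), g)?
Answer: Rational(1447, 2448) ≈ 0.59109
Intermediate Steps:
g = 1 (g = Add(-4, 5) = 1)
Function('X')(h) = -32 (Function('X')(h) = Add(-8, Add(Mul(5, -5), 1)) = Add(-8, Add(-25, 1)) = Add(-8, -24) = -32)
Mul(Add(Mul(-10, 76), 3654), Pow(Add(Function('X')(17), 4928), -1)) = Mul(Add(Mul(-10, 76), 3654), Pow(Add(-32, 4928), -1)) = Mul(Add(-760, 3654), Pow(4896, -1)) = Mul(2894, Rational(1, 4896)) = Rational(1447, 2448)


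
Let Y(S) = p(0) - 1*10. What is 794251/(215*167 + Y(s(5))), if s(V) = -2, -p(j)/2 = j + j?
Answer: 794251/35895 ≈ 22.127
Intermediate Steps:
p(j) = -4*j (p(j) = -2*(j + j) = -4*j)
Y(S) = -10 (Y(S) = -4*0 - 1*10 = 0 - 10 = -10)
794251/(215*167 + Y(s(5))) = 794251/(215*167 - 10) = 794251/(35905 - 10) = 794251/35895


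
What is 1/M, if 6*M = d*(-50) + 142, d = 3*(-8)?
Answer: 3/671 ≈ 0.0044709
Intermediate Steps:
d = -24
M = 671/3 (M = (-24*(-50) + 142)/6 = (1200 + 142)/6 = (⅙)*1342 = 671/3 ≈ 223.67)
1/M = 1/(671/3) = 3/671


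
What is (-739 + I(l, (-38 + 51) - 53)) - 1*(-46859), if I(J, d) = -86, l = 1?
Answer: 46034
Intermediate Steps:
(-739 + I(l, (-38 + 51) - 53)) - 1*(-46859) = (-739 - 86) - 1*(-46859) = -825 + 46859 = 46034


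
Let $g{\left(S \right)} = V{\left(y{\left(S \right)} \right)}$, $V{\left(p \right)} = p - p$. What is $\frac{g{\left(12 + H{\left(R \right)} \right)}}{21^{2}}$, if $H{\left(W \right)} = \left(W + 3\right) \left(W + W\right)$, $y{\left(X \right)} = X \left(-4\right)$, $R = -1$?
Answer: $0$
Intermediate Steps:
$y{\left(X \right)} = - 4 X$
$H{\left(W \right)} = 2 W \left(3 + W\right)$ ($H{\left(W \right)} = \left(3 + W\right) 2 W = 2 W \left(3 + W\right)$)
$V{\left(p \right)} = 0$
$g{\left(S \right)} = 0$
$\frac{g{\left(12 + H{\left(R \right)} \right)}}{21^{2}} = \frac{0}{21^{2}} = \frac{0}{441} = 0 \cdot \frac{1}{441} = 0$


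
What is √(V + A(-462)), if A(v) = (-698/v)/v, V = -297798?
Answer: I*√63563197010/462 ≈ 545.71*I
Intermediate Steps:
A(v) = -698/v²
√(V + A(-462)) = √(-297798 - 698/(-462)²) = √(-297798 - 698*1/213444) = √(-297798 - 349/106722) = √(-31781598505/106722) = I*√63563197010/462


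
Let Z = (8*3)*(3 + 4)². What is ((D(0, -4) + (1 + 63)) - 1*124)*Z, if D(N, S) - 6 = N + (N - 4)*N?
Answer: -63504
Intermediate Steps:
D(N, S) = 6 + N + N*(-4 + N) (D(N, S) = 6 + (N + (N - 4)*N) = 6 + (N + (-4 + N)*N) = 6 + (N + N*(-4 + N)) = 6 + N + N*(-4 + N))
Z = 1176 (Z = 24*7² = 24*49 = 1176)
((D(0, -4) + (1 + 63)) - 1*124)*Z = (((6 + 0² - 3*0) + (1 + 63)) - 1*124)*1176 = (((6 + 0 + 0) + 64) - 124)*1176 = ((6 + 64) - 124)*1176 = (70 - 124)*1176 = -54*1176 = -63504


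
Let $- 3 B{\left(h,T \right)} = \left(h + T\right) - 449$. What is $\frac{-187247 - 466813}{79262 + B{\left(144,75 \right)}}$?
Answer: $- \frac{490545}{59504} \approx -8.2439$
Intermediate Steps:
$B{\left(h,T \right)} = \frac{449}{3} - \frac{T}{3} - \frac{h}{3}$ ($B{\left(h,T \right)} = - \frac{\left(h + T\right) - 449}{3} = - \frac{\left(T + h\right) - 449}{3} = - \frac{-449 + T + h}{3} = \frac{449}{3} - \frac{T}{3} - \frac{h}{3}$)
$\frac{-187247 - 466813}{79262 + B{\left(144,75 \right)}} = \frac{-187247 - 466813}{79262 - - \frac{230}{3}} = - \frac{654060}{79262 - - \frac{230}{3}} = - \frac{654060}{79262 + \frac{230}{3}} = - \frac{654060}{\frac{238016}{3}} = \left(-654060\right) \frac{3}{238016} = - \frac{490545}{59504}$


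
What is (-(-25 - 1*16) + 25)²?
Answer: 4356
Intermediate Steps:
(-(-25 - 1*16) + 25)² = (-(-25 - 16) + 25)² = (-1*(-41) + 25)² = (41 + 25)² = 66² = 4356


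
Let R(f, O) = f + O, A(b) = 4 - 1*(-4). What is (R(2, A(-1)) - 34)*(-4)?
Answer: 96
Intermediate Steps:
A(b) = 8 (A(b) = 4 + 4 = 8)
R(f, O) = O + f
(R(2, A(-1)) - 34)*(-4) = ((8 + 2) - 34)*(-4) = (10 - 34)*(-4) = -24*(-4) = 96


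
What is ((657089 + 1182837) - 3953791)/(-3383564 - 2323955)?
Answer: 2113865/5707519 ≈ 0.37037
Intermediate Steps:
((657089 + 1182837) - 3953791)/(-3383564 - 2323955) = (1839926 - 3953791)/(-5707519) = -2113865*(-1/5707519) = 2113865/5707519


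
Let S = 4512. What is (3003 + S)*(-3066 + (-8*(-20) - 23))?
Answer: -22011435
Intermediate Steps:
(3003 + S)*(-3066 + (-8*(-20) - 23)) = (3003 + 4512)*(-3066 + (-8*(-20) - 23)) = 7515*(-3066 + (160 - 23)) = 7515*(-3066 + 137) = 7515*(-2929) = -22011435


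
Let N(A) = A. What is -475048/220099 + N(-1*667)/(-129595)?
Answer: -3612767031/1677866465 ≈ -2.1532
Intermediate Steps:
-475048/220099 + N(-1*667)/(-129595) = -475048/220099 - 1*667/(-129595) = -475048*1/220099 - 667*(-1/129595) = -27944/12947 + 667/129595 = -3612767031/1677866465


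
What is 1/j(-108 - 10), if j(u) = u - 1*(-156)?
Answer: 1/38 ≈ 0.026316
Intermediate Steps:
j(u) = 156 + u (j(u) = u + 156 = 156 + u)
1/j(-108 - 10) = 1/(156 + (-108 - 10)) = 1/(156 - 118) = 1/38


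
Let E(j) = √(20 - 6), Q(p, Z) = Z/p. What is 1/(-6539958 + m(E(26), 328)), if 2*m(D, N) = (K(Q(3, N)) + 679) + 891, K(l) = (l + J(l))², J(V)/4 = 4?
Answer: -9/58781869 ≈ -1.5311e-7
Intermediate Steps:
J(V) = 16 (J(V) = 4*4 = 16)
K(l) = (16 + l)² (K(l) = (l + 16)² = (16 + l)²)
E(j) = √14
m(D, N) = 785 + (16 + N/3)²/2 (m(D, N) = (((16 + N/3)² + 679) + 891)/2 = ((679 + (16 + N/3)²) + 891)/2 = (1570 + (16 + N/3)²)/2 = 785 + (16 + N/3)²/2)
1/(-6539958 + m(E(26), 328)) = 1/(-6539958 + (785 + (48 + 328)²/18)) = 1/(-6539958 + (785 + (1/18)*376²)) = 1/(-6539958 + (785 + (1/18)*141376)) = 1/(-6539958 + (785 + 70688/9)) = 1/(-6539958 + 77753/9) = 1/(-58781869/9) = -9/58781869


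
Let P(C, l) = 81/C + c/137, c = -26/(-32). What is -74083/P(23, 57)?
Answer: -3734968528/177851 ≈ -21001.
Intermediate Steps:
c = 13/16 (c = -26*(-1/32) = 13/16 ≈ 0.81250)
P(C, l) = 13/2192 + 81/C (P(C, l) = 81/C + (13/16)/137 = 81/C + (13/16)*(1/137) = 81/C + 13/2192 = 13/2192 + 81/C)
-74083/P(23, 57) = -74083/(13/2192 + 81/23) = -74083/177851/50416 = -74083*50416/177851 = -3734968528/177851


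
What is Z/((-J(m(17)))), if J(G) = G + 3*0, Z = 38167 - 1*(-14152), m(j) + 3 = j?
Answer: -52319/14 ≈ -3737.1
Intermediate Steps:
m(j) = -3 + j
Z = 52319 (Z = 38167 + 14152 = 52319)
J(G) = G (J(G) = G + 0 = G)
Z/((-J(m(17)))) = 52319/((-(-3 + 17))) = 52319/((-1*14)) = 52319/(-14) = 52319*(-1/14) = -52319/14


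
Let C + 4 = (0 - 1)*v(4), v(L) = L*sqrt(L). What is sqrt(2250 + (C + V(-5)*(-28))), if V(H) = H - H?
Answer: sqrt(2238) ≈ 47.307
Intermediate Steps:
v(L) = L**(3/2)
V(H) = 0
C = -12 (C = -4 + (0 - 1)*4**(3/2) = -4 - 1*8 = -4 - 8 = -12)
sqrt(2250 + (C + V(-5)*(-28))) = sqrt(2250 + (-12 + 0*(-28))) = sqrt(2250 + (-12 + 0)) = sqrt(2250 - 12) = sqrt(2238)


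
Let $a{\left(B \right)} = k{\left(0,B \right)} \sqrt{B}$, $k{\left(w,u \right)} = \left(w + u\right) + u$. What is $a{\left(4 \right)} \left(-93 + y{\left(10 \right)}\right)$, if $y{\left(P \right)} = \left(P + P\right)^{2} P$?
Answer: $62512$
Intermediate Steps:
$k{\left(w,u \right)} = w + 2 u$ ($k{\left(w,u \right)} = \left(u + w\right) + u = w + 2 u$)
$a{\left(B \right)} = 2 B^{\frac{3}{2}}$ ($a{\left(B \right)} = \left(0 + 2 B\right) \sqrt{B} = 2 B \sqrt{B} = 2 B^{\frac{3}{2}}$)
$y{\left(P \right)} = 4 P^{3}$ ($y{\left(P \right)} = \left(2 P\right)^{2} P = 4 P^{2} P = 4 P^{3}$)
$a{\left(4 \right)} \left(-93 + y{\left(10 \right)}\right) = 2 \cdot 4^{\frac{3}{2}} \left(-93 + 4 \cdot 10^{3}\right) = 2 \cdot 8 \left(-93 + 4 \cdot 1000\right) = 16 \left(-93 + 4000\right) = 16 \cdot 3907 = 62512$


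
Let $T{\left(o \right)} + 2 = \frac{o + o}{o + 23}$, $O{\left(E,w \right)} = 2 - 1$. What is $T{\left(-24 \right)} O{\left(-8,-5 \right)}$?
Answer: $46$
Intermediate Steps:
$O{\left(E,w \right)} = 1$ ($O{\left(E,w \right)} = 2 - 1 = 1$)
$T{\left(o \right)} = -2 + \frac{2 o}{23 + o}$ ($T{\left(o \right)} = -2 + \frac{o + o}{o + 23} = -2 + \frac{2 o}{23 + o}$)
$T{\left(-24 \right)} O{\left(-8,-5 \right)} = - \frac{46}{23 - 24} \cdot 1 = - \frac{46}{-1} \cdot 1 = \left(-46\right) \left(-1\right) 1 = 46 \cdot 1 = 46$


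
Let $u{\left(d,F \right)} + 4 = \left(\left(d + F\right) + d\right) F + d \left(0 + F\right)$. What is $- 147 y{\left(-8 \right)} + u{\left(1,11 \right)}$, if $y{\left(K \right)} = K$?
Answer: $1326$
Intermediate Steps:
$u{\left(d,F \right)} = -4 + F d + F \left(F + 2 d\right)$ ($u{\left(d,F \right)} = -4 + \left(\left(\left(d + F\right) + d\right) F + d \left(0 + F\right)\right) = -4 + \left(\left(\left(F + d\right) + d\right) F + d F\right) = -4 + \left(\left(F + 2 d\right) F + F d\right) = -4 + \left(F \left(F + 2 d\right) + F d\right) = -4 + \left(F d + F \left(F + 2 d\right)\right) = -4 + F d + F \left(F + 2 d\right)$)
$- 147 y{\left(-8 \right)} + u{\left(1,11 \right)} = \left(-147\right) \left(-8\right) + \left(-4 + 11^{2} + 3 \cdot 11 \cdot 1\right) = 1176 + \left(-4 + 121 + 33\right) = 1176 + 150 = 1326$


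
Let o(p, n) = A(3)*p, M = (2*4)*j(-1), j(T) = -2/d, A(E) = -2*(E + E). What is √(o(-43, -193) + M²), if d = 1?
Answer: 2*√193 ≈ 27.785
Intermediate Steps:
A(E) = -4*E
j(T) = -2 (j(T) = -2/1 = -2*1 = -2)
M = -16 (M = (2*4)*(-2) = 8*(-2) = -16)
o(p, n) = -12*p (o(p, n) = (-4*3)*p = -12*p)
√(o(-43, -193) + M²) = √(-12*(-43) + (-16)²) = √(516 + 256) = √772 = 2*√193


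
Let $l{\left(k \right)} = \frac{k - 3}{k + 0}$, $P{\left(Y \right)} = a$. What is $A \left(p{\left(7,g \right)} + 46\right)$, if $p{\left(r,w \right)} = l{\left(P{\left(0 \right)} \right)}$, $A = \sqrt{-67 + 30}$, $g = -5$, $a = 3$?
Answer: $46 i \sqrt{37} \approx 279.81 i$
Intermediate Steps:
$P{\left(Y \right)} = 3$
$A = i \sqrt{37}$ ($A = \sqrt{-37} = i \sqrt{37} \approx 6.0828 i$)
$l{\left(k \right)} = \frac{-3 + k}{k}$
$p{\left(r,w \right)} = 0$ ($p{\left(r,w \right)} = \frac{-3 + 3}{3} = \frac{1}{3} \cdot 0 = 0$)
$A \left(p{\left(7,g \right)} + 46\right) = i \sqrt{37} \left(0 + 46\right) = i \sqrt{37} \cdot 46 = 46 i \sqrt{37}$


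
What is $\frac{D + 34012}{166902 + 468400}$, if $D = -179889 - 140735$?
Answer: $- \frac{143306}{317651} \approx -0.45114$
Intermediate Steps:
$D = -320624$ ($D = -179889 - 140735 = -320624$)
$\frac{D + 34012}{166902 + 468400} = \frac{-320624 + 34012}{166902 + 468400} = - \frac{286612}{635302} = \left(-286612\right) \frac{1}{635302} = - \frac{143306}{317651}$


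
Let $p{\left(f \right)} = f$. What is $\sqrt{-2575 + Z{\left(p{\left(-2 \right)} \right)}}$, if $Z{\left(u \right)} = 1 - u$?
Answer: $2 i \sqrt{643} \approx 50.715 i$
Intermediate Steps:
$\sqrt{-2575 + Z{\left(p{\left(-2 \right)} \right)}} = \sqrt{-2575 + \left(1 - -2\right)} = \sqrt{-2575 + \left(1 + 2\right)} = \sqrt{-2575 + 3} = \sqrt{-2572} = 2 i \sqrt{643}$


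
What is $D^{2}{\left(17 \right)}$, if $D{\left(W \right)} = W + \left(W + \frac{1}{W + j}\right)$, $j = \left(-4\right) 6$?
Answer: $\frac{56169}{49} \approx 1146.3$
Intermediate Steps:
$j = -24$
$D{\left(W \right)} = \frac{1}{-24 + W} + 2 W$ ($D{\left(W \right)} = W + \left(W + \frac{1}{W - 24}\right) = W + \left(W + \frac{1}{-24 + W}\right) = \frac{1}{-24 + W} + 2 W$)
$D^{2}{\left(17 \right)} = \left(\frac{1 - 816 + 2 \cdot 17^{2}}{-24 + 17}\right)^{2} = \left(\frac{1 - 816 + 2 \cdot 289}{-7}\right)^{2} = \left(- \frac{1 - 816 + 578}{7}\right)^{2} = \left(\left(- \frac{1}{7}\right) \left(-237\right)\right)^{2} = \left(\frac{237}{7}\right)^{2} = \frac{56169}{49}$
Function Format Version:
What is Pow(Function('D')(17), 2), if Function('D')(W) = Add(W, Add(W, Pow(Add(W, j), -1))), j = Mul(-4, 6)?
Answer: Rational(56169, 49) ≈ 1146.3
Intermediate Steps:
j = -24
Function('D')(W) = Add(Pow(Add(-24, W), -1), Mul(2, W)) (Function('D')(W) = Add(W, Add(W, Pow(Add(W, -24), -1))) = Add(W, Add(W, Pow(Add(-24, W), -1))) = Add(Pow(Add(-24, W), -1), Mul(2, W)))
Pow(Function('D')(17), 2) = Pow(Mul(Pow(Add(-24, 17), -1), Add(1, Mul(-48, 17), Mul(2, Pow(17, 2)))), 2) = Pow(Mul(Pow(-7, -1), Add(1, -816, Mul(2, 289))), 2) = Pow(Mul(Rational(-1, 7), Add(1, -816, 578)), 2) = Pow(Mul(Rational(-1, 7), -237), 2) = Pow(Rational(237, 7), 2) = Rational(56169, 49)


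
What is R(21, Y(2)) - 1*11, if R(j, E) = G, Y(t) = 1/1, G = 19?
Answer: 8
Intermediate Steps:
Y(t) = 1
R(j, E) = 19
R(21, Y(2)) - 1*11 = 19 - 1*11 = 19 - 11 = 8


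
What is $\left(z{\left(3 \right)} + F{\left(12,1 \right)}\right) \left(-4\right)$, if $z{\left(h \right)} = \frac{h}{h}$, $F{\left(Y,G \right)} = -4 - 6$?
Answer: $36$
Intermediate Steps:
$F{\left(Y,G \right)} = -10$
$z{\left(h \right)} = 1$
$\left(z{\left(3 \right)} + F{\left(12,1 \right)}\right) \left(-4\right) = \left(1 - 10\right) \left(-4\right) = \left(-9\right) \left(-4\right) = 36$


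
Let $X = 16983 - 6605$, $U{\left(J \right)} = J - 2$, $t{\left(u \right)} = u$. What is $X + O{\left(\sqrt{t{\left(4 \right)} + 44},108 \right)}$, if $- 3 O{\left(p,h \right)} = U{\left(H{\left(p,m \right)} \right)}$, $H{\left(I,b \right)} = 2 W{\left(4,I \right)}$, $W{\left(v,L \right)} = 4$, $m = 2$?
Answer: $10376$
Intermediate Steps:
$H{\left(I,b \right)} = 8$ ($H{\left(I,b \right)} = 2 \cdot 4 = 8$)
$U{\left(J \right)} = -2 + J$
$O{\left(p,h \right)} = -2$ ($O{\left(p,h \right)} = - \frac{-2 + 8}{3} = \left(- \frac{1}{3}\right) 6 = -2$)
$X = 10378$
$X + O{\left(\sqrt{t{\left(4 \right)} + 44},108 \right)} = 10378 - 2 = 10376$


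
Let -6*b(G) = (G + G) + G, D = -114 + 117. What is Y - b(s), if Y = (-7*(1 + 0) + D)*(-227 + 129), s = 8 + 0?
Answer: 396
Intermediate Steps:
D = 3
s = 8
Y = 392 (Y = (-7*(1 + 0) + 3)*(-227 + 129) = (-7*1 + 3)*(-98) = (-7 + 3)*(-98) = -4*(-98) = 392)
b(G) = -G/2 (b(G) = -((G + G) + G)/6 = -(2*G + G)/6 = -G/2)
Y - b(s) = 392 - (-1)*8/2 = 392 - 1*(-4) = 392 + 4 = 396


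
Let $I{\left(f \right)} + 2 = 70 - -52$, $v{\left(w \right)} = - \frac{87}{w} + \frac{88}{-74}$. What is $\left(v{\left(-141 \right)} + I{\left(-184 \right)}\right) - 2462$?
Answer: $- \frac{4073733}{1739} \approx -2342.6$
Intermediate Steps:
$v{\left(w \right)} = - \frac{44}{37} - \frac{87}{w}$ ($v{\left(w \right)} = - \frac{87}{w} + 88 \left(- \frac{1}{74}\right) = - \frac{87}{w} - \frac{44}{37} = - \frac{44}{37} - \frac{87}{w}$)
$I{\left(f \right)} = 120$ ($I{\left(f \right)} = -2 + \left(70 - -52\right) = -2 + \left(70 + 52\right) = -2 + 122 = 120$)
$\left(v{\left(-141 \right)} + I{\left(-184 \right)}\right) - 2462 = \left(\left(- \frac{44}{37} - \frac{87}{-141}\right) + 120\right) - 2462 = \left(\left(- \frac{44}{37} - - \frac{29}{47}\right) + 120\right) - 2462 = \left(\left(- \frac{44}{37} + \frac{29}{47}\right) + 120\right) - 2462 = \left(- \frac{995}{1739} + 120\right) - 2462 = \frac{207685}{1739} - 2462 = - \frac{4073733}{1739}$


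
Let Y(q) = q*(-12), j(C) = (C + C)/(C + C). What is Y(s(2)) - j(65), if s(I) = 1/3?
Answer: -5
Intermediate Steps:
s(I) = ⅓
j(C) = 1 (j(C) = (2*C)/((2*C)) = (2*C)*(1/(2*C)) = 1)
Y(q) = -12*q
Y(s(2)) - j(65) = -12*⅓ - 1*1 = -4 - 1 = -5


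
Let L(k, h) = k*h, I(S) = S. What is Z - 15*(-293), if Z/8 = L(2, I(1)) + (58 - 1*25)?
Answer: 4675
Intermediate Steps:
L(k, h) = h*k
Z = 280 (Z = 8*(1*2 + (58 - 1*25)) = 8*(2 + (58 - 25)) = 8*(2 + 33) = 8*35 = 280)
Z - 15*(-293) = 280 - 15*(-293) = 280 + 4395 = 4675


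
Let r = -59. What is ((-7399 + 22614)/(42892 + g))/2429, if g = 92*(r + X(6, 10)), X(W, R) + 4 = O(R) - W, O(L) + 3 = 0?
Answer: 15215/88094972 ≈ 0.00017271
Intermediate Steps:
O(L) = -3 (O(L) = -3 + 0 = -3)
X(W, R) = -7 - W (X(W, R) = -4 + (-3 - W) = -7 - W)
g = -6624 (g = 92*(-59 + (-7 - 1*6)) = 92*(-59 + (-7 - 6)) = 92*(-59 - 13) = 92*(-72) = -6624)
((-7399 + 22614)/(42892 + g))/2429 = ((-7399 + 22614)/(42892 - 6624))/2429 = (15215/36268)*(1/2429) = 15215/88094972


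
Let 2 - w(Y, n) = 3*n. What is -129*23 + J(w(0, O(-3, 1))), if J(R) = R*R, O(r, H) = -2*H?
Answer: -2903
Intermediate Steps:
w(Y, n) = 2 - 3*n
J(R) = R²
-129*23 + J(w(0, O(-3, 1))) = -129*23 + (2 - (-6))² = -2967 + (2 - 3*(-2))² = -2967 + (2 + 6)² = -2967 + 8² = -2967 + 64 = -2903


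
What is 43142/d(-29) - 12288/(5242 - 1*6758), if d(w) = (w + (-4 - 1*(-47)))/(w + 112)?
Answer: 678580451/2653 ≈ 2.5578e+5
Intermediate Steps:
d(w) = (43 + w)/(112 + w) (d(w) = (w + (-4 + 47))/(112 + w) = (w + 43)/(112 + w) = (43 + w)/(112 + w))
43142/d(-29) - 12288/(5242 - 1*6758) = 43142/(((43 - 29)/(112 - 29))) - 12288/(5242 - 1*6758) = 43142/((14/83)) - 12288/(5242 - 6758) = 43142/(((1/83)*14)) - 12288/(-1516) = 43142/(14/83) - 12288*(-1/1516) = 43142*(83/14) + 3072/379 = 1790393/7 + 3072/379 = 678580451/2653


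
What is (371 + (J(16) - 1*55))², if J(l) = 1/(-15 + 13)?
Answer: 398161/4 ≈ 99540.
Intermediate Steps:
J(l) = -½ (J(l) = 1/(-2) = -½)
(371 + (J(16) - 1*55))² = (371 + (-½ - 1*55))² = (371 + (-½ - 55))² = (371 - 111/2)² = (631/2)² = 398161/4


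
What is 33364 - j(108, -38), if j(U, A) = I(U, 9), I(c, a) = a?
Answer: 33355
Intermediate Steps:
j(U, A) = 9
33364 - j(108, -38) = 33364 - 1*9 = 33364 - 9 = 33355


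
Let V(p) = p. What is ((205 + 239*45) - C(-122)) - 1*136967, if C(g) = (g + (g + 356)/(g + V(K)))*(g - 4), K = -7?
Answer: -6089125/43 ≈ -1.4161e+5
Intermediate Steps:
C(g) = (-4 + g)*(g + (356 + g)/(-7 + g)) (C(g) = (g + (g + 356)/(g - 7))*(g - 4) = (g + (356 + g)/(-7 + g))*(-4 + g) = (-4 + g)*(g + (356 + g)/(-7 + g)))
((205 + 239*45) - C(-122)) - 1*136967 = ((205 + 239*45) - (-1424 + (-122)³ - 10*(-122)² + 380*(-122))/(-7 - 122)) - 1*136967 = ((205 + 10755) - (-1424 - 1815848 - 10*14884 - 46360)/(-129)) - 136967 = (10960 - (-1)*(-1424 - 1815848 - 148840 - 46360)/129) - 136967 = (10960 - (-1)*(-2012472)/129) - 136967 = (10960 - 1*670824/43) - 136967 = (10960 - 670824/43) - 136967 = -199544/43 - 136967 = -6089125/43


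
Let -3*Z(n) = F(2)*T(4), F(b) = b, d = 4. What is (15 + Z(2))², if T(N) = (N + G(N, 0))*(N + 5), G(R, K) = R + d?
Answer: 3249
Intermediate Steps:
G(R, K) = 4 + R (G(R, K) = R + 4 = 4 + R)
T(N) = (4 + 2*N)*(5 + N) (T(N) = (N + (4 + N))*(N + 5) = (4 + 2*N)*(5 + N))
Z(n) = -72 (Z(n) = -2*(20 + 2*4² + 14*4)/3 = -2*(20 + 2*16 + 56)/3 = -2*(20 + 32 + 56)/3 = -2*108/3 = -⅓*216 = -72)
(15 + Z(2))² = (15 - 72)² = (-57)² = 3249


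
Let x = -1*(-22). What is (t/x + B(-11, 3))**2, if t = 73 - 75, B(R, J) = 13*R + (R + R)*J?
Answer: 5290000/121 ≈ 43719.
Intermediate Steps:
B(R, J) = 13*R + 2*J*R (B(R, J) = 13*R + (2*R)*J = 13*R + 2*J*R)
x = 22
t = -2
(t/x + B(-11, 3))**2 = (-2/22 - 11*(13 + 2*3))**2 = (-2*1/22 - 11*(13 + 6))**2 = (-1/11 - 11*19)**2 = (-1/11 - 209)**2 = (-2300/11)**2 = 5290000/121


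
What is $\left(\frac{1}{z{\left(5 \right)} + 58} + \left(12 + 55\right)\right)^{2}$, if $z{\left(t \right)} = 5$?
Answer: $\frac{17825284}{3969} \approx 4491.1$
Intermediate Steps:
$\left(\frac{1}{z{\left(5 \right)} + 58} + \left(12 + 55\right)\right)^{2} = \left(\frac{1}{5 + 58} + \left(12 + 55\right)\right)^{2} = \left(\frac{1}{63} + 67\right)^{2} = \left(\frac{4222}{63}\right)^{2} = \frac{17825284}{3969}$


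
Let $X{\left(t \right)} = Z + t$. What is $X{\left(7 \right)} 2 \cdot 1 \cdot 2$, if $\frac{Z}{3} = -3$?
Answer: $-8$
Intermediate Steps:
$Z = -9$ ($Z = 3 \left(-3\right) = -9$)
$X{\left(t \right)} = -9 + t$
$X{\left(7 \right)} 2 \cdot 1 \cdot 2 = \left(-9 + 7\right) 2 \cdot 1 \cdot 2 = \left(-2\right) 2 \cdot 2 = \left(-4\right) 2 = -8$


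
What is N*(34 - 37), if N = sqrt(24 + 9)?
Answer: -3*sqrt(33) ≈ -17.234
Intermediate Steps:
N = sqrt(33) ≈ 5.7446
N*(34 - 37) = sqrt(33)*(34 - 37) = sqrt(33)*(-3) = -3*sqrt(33)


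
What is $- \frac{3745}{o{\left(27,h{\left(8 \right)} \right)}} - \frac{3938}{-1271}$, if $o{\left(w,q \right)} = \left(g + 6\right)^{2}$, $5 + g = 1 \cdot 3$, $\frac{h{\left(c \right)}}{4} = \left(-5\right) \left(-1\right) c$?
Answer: $- \frac{4696887}{20336} \approx -230.96$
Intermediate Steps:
$h{\left(c \right)} = 20 c$ ($h{\left(c \right)} = 4 \left(-5\right) \left(-1\right) c = 4 \cdot 5 c = 20 c$)
$g = -2$ ($g = -5 + 1 \cdot 3 = -5 + 3 = -2$)
$o{\left(w,q \right)} = 16$ ($o{\left(w,q \right)} = \left(-2 + 6\right)^{2} = 4^{2} = 16$)
$- \frac{3745}{o{\left(27,h{\left(8 \right)} \right)}} - \frac{3938}{-1271} = - \frac{3745}{16} - \frac{3938}{-1271} = \left(-3745\right) \frac{1}{16} - - \frac{3938}{1271} = - \frac{3745}{16} + \frac{3938}{1271} = - \frac{4696887}{20336}$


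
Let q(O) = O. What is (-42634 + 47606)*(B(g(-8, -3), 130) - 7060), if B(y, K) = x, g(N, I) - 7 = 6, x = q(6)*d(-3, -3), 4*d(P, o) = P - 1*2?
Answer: -35139610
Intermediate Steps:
d(P, o) = -½ + P/4 (d(P, o) = (P - 1*2)/4 = (P - 2)/4 = (-2 + P)/4 = -½ + P/4)
x = -15/2 (x = 6*(-½ + (¼)*(-3)) = 6*(-½ - ¾) = 6*(-5/4) = -15/2 ≈ -7.5000)
g(N, I) = 13 (g(N, I) = 7 + 6 = 13)
B(y, K) = -15/2
(-42634 + 47606)*(B(g(-8, -3), 130) - 7060) = (-42634 + 47606)*(-15/2 - 7060) = 4972*(-14135/2) = -35139610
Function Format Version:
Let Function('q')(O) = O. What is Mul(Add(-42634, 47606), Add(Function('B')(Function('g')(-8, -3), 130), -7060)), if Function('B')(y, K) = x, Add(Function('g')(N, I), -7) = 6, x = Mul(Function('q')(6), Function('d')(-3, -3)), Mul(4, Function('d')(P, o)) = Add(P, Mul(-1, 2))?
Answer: -35139610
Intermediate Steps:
Function('d')(P, o) = Add(Rational(-1, 2), Mul(Rational(1, 4), P)) (Function('d')(P, o) = Mul(Rational(1, 4), Add(P, Mul(-1, 2))) = Mul(Rational(1, 4), Add(P, -2)) = Mul(Rational(1, 4), Add(-2, P)) = Add(Rational(-1, 2), Mul(Rational(1, 4), P)))
x = Rational(-15, 2) (x = Mul(6, Add(Rational(-1, 2), Mul(Rational(1, 4), -3))) = Mul(6, Add(Rational(-1, 2), Rational(-3, 4))) = Mul(6, Rational(-5, 4)) = Rational(-15, 2) ≈ -7.5000)
Function('g')(N, I) = 13 (Function('g')(N, I) = Add(7, 6) = 13)
Function('B')(y, K) = Rational(-15, 2)
Mul(Add(-42634, 47606), Add(Function('B')(Function('g')(-8, -3), 130), -7060)) = Mul(Add(-42634, 47606), Add(Rational(-15, 2), -7060)) = Mul(4972, Rational(-14135, 2)) = -35139610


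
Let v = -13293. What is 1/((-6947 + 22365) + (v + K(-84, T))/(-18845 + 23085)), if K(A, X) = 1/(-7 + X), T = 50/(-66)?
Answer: 1085440/16731910879 ≈ 6.4872e-5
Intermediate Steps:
T = -25/33 (T = 50*(-1/66) = -25/33 ≈ -0.75758)
1/((-6947 + 22365) + (v + K(-84, T))/(-18845 + 23085)) = 1/((-6947 + 22365) + (-13293 + 1/(-7 - 25/33))/(-18845 + 23085)) = 1/(15418 + (-13293 + 1/(-256/33))/4240) = 1/(15418 + (-13293 - 33/256)*(1/4240)) = 1/(15418 - 3403041/256*1/4240) = 1/(15418 - 3403041/1085440) = 1/(16731910879/1085440) = 1085440/16731910879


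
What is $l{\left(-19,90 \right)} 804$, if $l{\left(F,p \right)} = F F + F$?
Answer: $274968$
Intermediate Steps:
$l{\left(F,p \right)} = F + F^{2}$ ($l{\left(F,p \right)} = F^{2} + F = F + F^{2}$)
$l{\left(-19,90 \right)} 804 = - 19 \left(1 - 19\right) 804 = \left(-19\right) \left(-18\right) 804 = 342 \cdot 804 = 274968$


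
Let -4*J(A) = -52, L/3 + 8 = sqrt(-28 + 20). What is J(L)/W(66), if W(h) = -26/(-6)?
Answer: 3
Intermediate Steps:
L = -24 + 6*I*sqrt(2) (L = -24 + 3*sqrt(-28 + 20) = -24 + 3*sqrt(-8) = -24 + 3*(2*I*sqrt(2)) = -24 + 6*I*sqrt(2) ≈ -24.0 + 8.4853*I)
W(h) = 13/3 (W(h) = -26*(-1/6) = 13/3)
J(A) = 13 (J(A) = -1/4*(-52) = 13)
J(L)/W(66) = 13/(13/3) = 13*(3/13) = 3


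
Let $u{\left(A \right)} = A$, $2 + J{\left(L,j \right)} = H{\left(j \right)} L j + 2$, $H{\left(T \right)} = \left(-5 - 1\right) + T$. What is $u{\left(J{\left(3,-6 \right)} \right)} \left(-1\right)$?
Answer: $-216$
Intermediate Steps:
$H{\left(T \right)} = -6 + T$
$J{\left(L,j \right)} = L j \left(-6 + j\right)$ ($J{\left(L,j \right)} = -2 + \left(\left(-6 + j\right) L j + 2\right) = -2 + \left(L \left(-6 + j\right) j + 2\right) = -2 + \left(L j \left(-6 + j\right) + 2\right) = -2 + \left(2 + L j \left(-6 + j\right)\right) = L j \left(-6 + j\right)$)
$u{\left(J{\left(3,-6 \right)} \right)} \left(-1\right) = 3 \left(-6\right) \left(-6 - 6\right) \left(-1\right) = 3 \left(-6\right) \left(-12\right) \left(-1\right) = 216 \left(-1\right) = -216$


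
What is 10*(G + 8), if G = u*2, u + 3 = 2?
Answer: 60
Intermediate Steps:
u = -1 (u = -3 + 2 = -1)
G = -2 (G = -1*2 = -2)
10*(G + 8) = 10*(-2 + 8) = 10*6 = 60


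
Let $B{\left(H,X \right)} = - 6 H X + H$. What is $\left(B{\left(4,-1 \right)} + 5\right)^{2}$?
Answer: $1089$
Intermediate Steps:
$B{\left(H,X \right)} = H - 6 H X$ ($B{\left(H,X \right)} = - 6 H X + H = H - 6 H X$)
$\left(B{\left(4,-1 \right)} + 5\right)^{2} = \left(4 \left(1 - -6\right) + 5\right)^{2} = \left(4 \left(1 + 6\right) + 5\right)^{2} = \left(4 \cdot 7 + 5\right)^{2} = \left(28 + 5\right)^{2} = 33^{2} = 1089$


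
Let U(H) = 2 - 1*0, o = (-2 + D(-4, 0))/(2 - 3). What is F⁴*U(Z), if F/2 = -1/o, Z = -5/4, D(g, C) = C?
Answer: 2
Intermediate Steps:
Z = -5/4 (Z = -5*¼ = -5/4 ≈ -1.2500)
o = 2 (o = (-2 + 0)/(2 - 3) = -2/(-1) = -2*(-1) = 2)
F = -1 (F = 2*(-1/2) = 2*(-1*½) = 2*(-½) = -1)
U(H) = 2 (U(H) = 2 + 0 = 2)
F⁴*U(Z) = (-1)⁴*2 = 1*2 = 2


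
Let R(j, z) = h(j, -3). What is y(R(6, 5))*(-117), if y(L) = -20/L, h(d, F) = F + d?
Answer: 780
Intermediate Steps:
R(j, z) = -3 + j
y(R(6, 5))*(-117) = -20/(-3 + 6)*(-117) = -20/3*(-117) = 780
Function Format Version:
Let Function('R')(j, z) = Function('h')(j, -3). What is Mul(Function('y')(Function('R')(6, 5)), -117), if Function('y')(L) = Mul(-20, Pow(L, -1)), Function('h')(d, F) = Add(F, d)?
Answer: 780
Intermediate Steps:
Function('R')(j, z) = Add(-3, j)
Mul(Function('y')(Function('R')(6, 5)), -117) = Mul(Mul(-20, Pow(Add(-3, 6), -1)), -117) = Mul(Mul(-20, Pow(3, -1)), -117) = Mul(Mul(-20, Rational(1, 3)), -117) = Mul(Rational(-20, 3), -117) = 780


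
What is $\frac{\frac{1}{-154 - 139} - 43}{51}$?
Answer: $- \frac{4200}{4981} \approx -0.8432$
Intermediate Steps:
$\frac{\frac{1}{-154 - 139} - 43}{51} = \frac{\frac{1}{-293} - 43}{51} = \frac{- \frac{1}{293} - 43}{51} = \frac{1}{51} \left(- \frac{12600}{293}\right) = - \frac{4200}{4981}$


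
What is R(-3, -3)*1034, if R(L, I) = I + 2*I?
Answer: -9306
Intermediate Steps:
R(L, I) = 3*I
R(-3, -3)*1034 = (3*(-3))*1034 = -9*1034 = -9306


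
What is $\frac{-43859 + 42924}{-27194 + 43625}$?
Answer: $- \frac{935}{16431} \approx -0.056905$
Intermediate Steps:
$\frac{-43859 + 42924}{-27194 + 43625} = - \frac{935}{16431}$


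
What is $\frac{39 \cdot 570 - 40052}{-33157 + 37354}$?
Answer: $- \frac{17822}{4197} \approx -4.2464$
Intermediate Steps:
$\frac{39 \cdot 570 - 40052}{-33157 + 37354} = \frac{22230 - 40052}{4197} = \left(-17822\right) \frac{1}{4197} = - \frac{17822}{4197}$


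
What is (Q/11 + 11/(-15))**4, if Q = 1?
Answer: 126247696/741200625 ≈ 0.17033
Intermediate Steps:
(Q/11 + 11/(-15))**4 = (1/11 + 11/(-15))**4 = (1*(1/11) + 11*(-1/15))**4 = (1/11 - 11/15)**4 = (-106/165)**4 = 126247696/741200625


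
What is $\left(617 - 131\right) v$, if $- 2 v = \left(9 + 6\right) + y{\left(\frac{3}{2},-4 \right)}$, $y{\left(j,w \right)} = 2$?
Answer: $-4131$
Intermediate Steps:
$v = - \frac{17}{2}$ ($v = - \frac{\left(9 + 6\right) + 2}{2} = - \frac{15 + 2}{2} = \left(- \frac{1}{2}\right) 17 = - \frac{17}{2} \approx -8.5$)
$\left(617 - 131\right) v = \left(617 - 131\right) \left(- \frac{17}{2}\right) = 486 \left(- \frac{17}{2}\right) = -4131$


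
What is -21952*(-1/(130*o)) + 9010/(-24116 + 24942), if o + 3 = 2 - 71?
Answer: 2068789/241605 ≈ 8.5627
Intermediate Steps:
o = -72 (o = -3 + (2 - 71) = -3 - 69 = -72)
-21952*(-1/(130*o)) + 9010/(-24116 + 24942) = -21952/((-72*(-130))) + 9010/(-24116 + 24942) = -21952/9360 + 9010/826 = -21952*1/9360 + 9010*(1/826) = -1372/585 + 4505/413 = 2068789/241605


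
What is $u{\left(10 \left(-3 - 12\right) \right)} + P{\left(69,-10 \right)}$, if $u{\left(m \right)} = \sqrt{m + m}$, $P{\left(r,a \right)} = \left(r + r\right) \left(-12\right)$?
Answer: $-1656 + 10 i \sqrt{3} \approx -1656.0 + 17.32 i$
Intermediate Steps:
$P{\left(r,a \right)} = - 24 r$ ($P{\left(r,a \right)} = 2 r \left(-12\right) = - 24 r$)
$u{\left(m \right)} = \sqrt{2} \sqrt{m}$ ($u{\left(m \right)} = \sqrt{2 m} = \sqrt{2} \sqrt{m}$)
$u{\left(10 \left(-3 - 12\right) \right)} + P{\left(69,-10 \right)} = \sqrt{2} \sqrt{10 \left(-3 - 12\right)} - 1656 = \sqrt{2} \sqrt{10 \left(-15\right)} - 1656 = \sqrt{2} \sqrt{-150} - 1656 = \sqrt{2} \cdot 5 i \sqrt{6} - 1656 = 10 i \sqrt{3} - 1656 = -1656 + 10 i \sqrt{3}$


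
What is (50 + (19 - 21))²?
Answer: 2304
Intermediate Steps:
(50 + (19 - 21))² = (50 - 2)² = 48² = 2304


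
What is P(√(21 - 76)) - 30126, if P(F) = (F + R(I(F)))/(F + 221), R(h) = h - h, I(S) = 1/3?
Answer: (-30125*√55 + 6657846*I)/(√55 - 221*I) ≈ -30126.0 + 0.033519*I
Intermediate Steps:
I(S) = ⅓
R(h) = 0
P(F) = F/(221 + F) (P(F) = (F + 0)/(F + 221) = F/(221 + F))
P(√(21 - 76)) - 30126 = √(21 - 76)/(221 + √(21 - 76)) - 30126 = √(-55)/(221 + √(-55)) - 30126 = (I*√55)/(221 + I*√55) - 30126 = I*√55/(221 + I*√55) - 30126 = -30126 + I*√55/(221 + I*√55)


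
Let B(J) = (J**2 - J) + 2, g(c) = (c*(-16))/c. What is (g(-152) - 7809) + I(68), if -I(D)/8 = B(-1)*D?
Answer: -10001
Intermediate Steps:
g(c) = -16 (g(c) = (-16*c)/c = -16)
B(J) = 2 + J**2 - J
I(D) = -32*D (I(D) = -8*(2 + (-1)**2 - 1*(-1))*D = -8*(2 + 1 + 1)*D = -32*D)
(g(-152) - 7809) + I(68) = (-16 - 7809) - 32*68 = -7825 - 2176 = -10001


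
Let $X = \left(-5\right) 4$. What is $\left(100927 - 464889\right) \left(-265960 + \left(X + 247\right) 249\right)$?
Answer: $76227109394$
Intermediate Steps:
$X = -20$
$\left(100927 - 464889\right) \left(-265960 + \left(X + 247\right) 249\right) = \left(100927 - 464889\right) \left(-265960 + \left(-20 + 247\right) 249\right) = - 363962 \left(-265960 + 227 \cdot 249\right) = - 363962 \left(-265960 + 56523\right) = \left(-363962\right) \left(-209437\right) = 76227109394$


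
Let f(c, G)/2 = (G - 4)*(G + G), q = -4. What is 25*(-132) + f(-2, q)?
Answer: -3172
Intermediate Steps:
f(c, G) = 4*G*(-4 + G) (f(c, G) = 2*((G - 4)*(G + G)) = 2*((-4 + G)*(2*G)) = 2*(2*G*(-4 + G)) = 4*G*(-4 + G))
25*(-132) + f(-2, q) = 25*(-132) + 4*(-4)*(-4 - 4) = -3300 + 4*(-4)*(-8) = -3300 + 128 = -3172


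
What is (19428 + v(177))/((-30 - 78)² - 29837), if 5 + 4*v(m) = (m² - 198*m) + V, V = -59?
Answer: -73931/72692 ≈ -1.0170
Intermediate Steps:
v(m) = -16 - 99*m/2 + m²/4 (v(m) = -5/4 + ((m² - 198*m) - 59)/4 = -5/4 + (-59 + m² - 198*m)/4 = -5/4 + (-59/4 - 99*m/2 + m²/4) = -16 - 99*m/2 + m²/4)
(19428 + v(177))/((-30 - 78)² - 29837) = (19428 + (-16 - 99/2*177 + (¼)*177²))/((-30 - 78)² - 29837) = (19428 + (-16 - 17523/2 + (¼)*31329))/((-108)² - 29837) = (19428 + (-16 - 17523/2 + 31329/4))/(11664 - 29837) = (19428 - 3781/4)/(-18173) = (73931/4)*(-1/18173) = -73931/72692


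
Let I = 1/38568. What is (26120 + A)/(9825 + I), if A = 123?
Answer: 144591432/54132943 ≈ 2.6710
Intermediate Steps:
I = 1/38568 ≈ 2.5928e-5
(26120 + A)/(9825 + I) = (26120 + 123)/(9825 + 1/38568) = 26243/(378930601/38568) = 26243*(38568/378930601) = 144591432/54132943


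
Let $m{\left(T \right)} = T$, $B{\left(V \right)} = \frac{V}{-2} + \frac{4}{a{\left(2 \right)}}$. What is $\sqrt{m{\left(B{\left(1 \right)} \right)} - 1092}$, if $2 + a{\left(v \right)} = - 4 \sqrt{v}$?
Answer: $\frac{\sqrt{-4378 - 8740 \sqrt{2}}}{2 \sqrt{1 + 2 \sqrt{2}}} \approx 33.061 i$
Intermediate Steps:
$a{\left(v \right)} = -2 - 4 \sqrt{v}$
$B{\left(V \right)} = \frac{4}{-2 - 4 \sqrt{2}} - \frac{V}{2}$ ($B{\left(V \right)} = \frac{V}{-2} + \frac{4}{-2 - 4 \sqrt{2}} = V \left(- \frac{1}{2}\right) + \frac{4}{-2 - 4 \sqrt{2}} = - \frac{V}{2} + \frac{4}{-2 - 4 \sqrt{2}} = \frac{4}{-2 - 4 \sqrt{2}} - \frac{V}{2}$)
$\sqrt{m{\left(B{\left(1 \right)} \right)} - 1092} = \sqrt{\left(\frac{2}{7} - \frac{4 \sqrt{2}}{7} - \frac{1}{2}\right) - 1092} = \sqrt{\left(- \frac{3}{14} - \frac{4 \sqrt{2}}{7}\right) - 1092} = \sqrt{- \frac{15291}{14} - \frac{4 \sqrt{2}}{7}}$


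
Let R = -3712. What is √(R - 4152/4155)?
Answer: 2*I*√1780592010/1385 ≈ 60.934*I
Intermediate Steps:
√(R - 4152/4155) = √(-3712 - 4152/4155) = √(-3712 - 4152*1/4155) = √(-3712 - 1384/1385) = √(-5142504/1385) = 2*I*√1780592010/1385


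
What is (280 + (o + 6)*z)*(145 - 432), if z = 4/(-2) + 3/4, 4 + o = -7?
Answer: -328615/4 ≈ -82154.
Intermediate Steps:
o = -11 (o = -4 - 7 = -11)
z = -5/4 (z = 4*(-½) + 3*(¼) = -2 + ¾ = -5/4 ≈ -1.2500)
(280 + (o + 6)*z)*(145 - 432) = (280 + (-11 + 6)*(-5/4))*(145 - 432) = (280 - 5*(-5/4))*(-287) = (280 + 25/4)*(-287) = (1145/4)*(-287) = -328615/4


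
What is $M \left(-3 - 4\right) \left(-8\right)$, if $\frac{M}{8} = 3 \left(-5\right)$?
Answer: $-6720$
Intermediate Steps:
$M = -120$ ($M = 8 \cdot 3 \left(-5\right) = 8 \left(-15\right) = -120$)
$M \left(-3 - 4\right) \left(-8\right) = - 120 \left(-3 - 4\right) \left(-8\right) = \left(-120\right) \left(-7\right) \left(-8\right) = 840 \left(-8\right) = -6720$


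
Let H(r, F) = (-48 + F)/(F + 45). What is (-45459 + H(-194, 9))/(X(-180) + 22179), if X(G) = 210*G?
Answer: 818275/281178 ≈ 2.9102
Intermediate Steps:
H(r, F) = (-48 + F)/(45 + F)
(-45459 + H(-194, 9))/(X(-180) + 22179) = (-45459 + (-48 + 9)/(45 + 9))/(210*(-180) + 22179) = (-45459 - 39/54)/(-37800 + 22179) = (-45459 + (1/54)*(-39))/(-15621) = (-45459 - 13/18)*(-1/15621) = -818275/18*(-1/15621) = 818275/281178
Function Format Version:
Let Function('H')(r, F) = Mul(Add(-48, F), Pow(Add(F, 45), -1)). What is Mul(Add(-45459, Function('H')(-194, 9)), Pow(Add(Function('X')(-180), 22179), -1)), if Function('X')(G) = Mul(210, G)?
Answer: Rational(818275, 281178) ≈ 2.9102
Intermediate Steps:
Function('H')(r, F) = Mul(Pow(Add(45, F), -1), Add(-48, F)) (Function('H')(r, F) = Mul(Add(-48, F), Pow(Add(45, F), -1)) = Mul(Pow(Add(45, F), -1), Add(-48, F)))
Mul(Add(-45459, Function('H')(-194, 9)), Pow(Add(Function('X')(-180), 22179), -1)) = Mul(Add(-45459, Mul(Pow(Add(45, 9), -1), Add(-48, 9))), Pow(Add(Mul(210, -180), 22179), -1)) = Mul(Add(-45459, Mul(Pow(54, -1), -39)), Pow(Add(-37800, 22179), -1)) = Mul(Add(-45459, Mul(Rational(1, 54), -39)), Pow(-15621, -1)) = Mul(Add(-45459, Rational(-13, 18)), Rational(-1, 15621)) = Mul(Rational(-818275, 18), Rational(-1, 15621)) = Rational(818275, 281178)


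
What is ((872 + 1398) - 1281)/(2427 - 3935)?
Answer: -989/1508 ≈ -0.65584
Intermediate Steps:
((872 + 1398) - 1281)/(2427 - 3935) = (2270 - 1281)/(-1508) = 989*(-1/1508) = -989/1508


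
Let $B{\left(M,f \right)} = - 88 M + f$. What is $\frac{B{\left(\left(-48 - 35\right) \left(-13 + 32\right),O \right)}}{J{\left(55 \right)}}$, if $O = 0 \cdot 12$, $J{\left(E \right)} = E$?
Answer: $\frac{12616}{5} \approx 2523.2$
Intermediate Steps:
$O = 0$
$B{\left(M,f \right)} = f - 88 M$
$\frac{B{\left(\left(-48 - 35\right) \left(-13 + 32\right),O \right)}}{J{\left(55 \right)}} = \frac{0 - 88 \left(-48 - 35\right) \left(-13 + 32\right)}{55} = \left(0 - 88 \left(\left(-83\right) 19\right)\right) \frac{1}{55} = \left(0 - -138776\right) \frac{1}{55} = \left(0 + 138776\right) \frac{1}{55} = 138776 \cdot \frac{1}{55} = \frac{12616}{5}$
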